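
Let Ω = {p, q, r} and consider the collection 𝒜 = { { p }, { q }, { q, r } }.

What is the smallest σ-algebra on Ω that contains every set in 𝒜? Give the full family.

Begin from { ∅, { p }, { q }, { q, r }, Ω } (that is, 𝒜 plus ∅ and Ω).
Step 1 adds 2:
  { p, q }  = { q } ∪ { p }
  { p, r }  = ᶜ of { q }
  |family| = 7
Step 2 (1 new):
  { r }  = ᶜ of { p, q }
  |family| = 8
Step 3: already closed under ᶜ and ∪.

Therefore σ(𝒜) = { ∅, { p }, { q }, { r }, { p, q }, { p, r }, { q, r }, Ω } (|σ(𝒜)| = 8).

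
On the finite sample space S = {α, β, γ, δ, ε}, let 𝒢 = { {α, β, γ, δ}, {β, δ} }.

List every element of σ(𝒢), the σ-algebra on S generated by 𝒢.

Begin from { {}, {β, δ}, {α, β, γ, δ}, S } (that is, 𝒢 plus ∅ and S).
Step 1: 2 new —
  {ε}  = complement {α, β, γ, δ}
  {α, γ, ε}  = complement {β, δ}
Step 2 adds 1:
  {β, δ, ε}  = {β, δ} ∪ {ε}
Step 3: 1 new —
  {α, γ}  = complement {β, δ, ε}
Step 4: no new sets; the family is a σ-algebra.

Hence σ(𝒢) has 8 members: { {}, {ε}, {α, γ}, {β, δ}, {α, γ, ε}, {β, δ, ε}, {α, β, γ, δ}, S }.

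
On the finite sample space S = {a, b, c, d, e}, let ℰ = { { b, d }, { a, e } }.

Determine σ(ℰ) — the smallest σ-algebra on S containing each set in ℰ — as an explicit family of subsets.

Take S₀ = ℰ ∪ {∅, S} = { {}, { a, e }, { b, d }, S }.
Round 1 adds 3:
  { a, c, e }  = S∖{ b, d }
  { b, c, d }  = S∖{ a, e }
  { a, b, d, e }  = { b, d } ∪ { a, e }
  |family| = 7
Round 2 (1 new):
  { c }  = S∖{ a, b, d, e }
  |family| = 8
Round 3: no new sets; the family is a σ-algebra.

|σ(ℰ)| = 8.  σ(ℰ) = { {}, { c }, { a, e }, { b, d }, { a, c, e }, { b, c, d }, { a, b, d, e }, S }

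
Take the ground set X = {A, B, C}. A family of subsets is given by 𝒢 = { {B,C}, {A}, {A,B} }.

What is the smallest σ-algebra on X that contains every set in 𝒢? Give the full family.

Initial family (5 sets): { ∅, {A}, {A,B}, {B,C}, X }.
Round 1: 1 new —
  {C}  = ᶜ of {A,B}
  [6 total]
Round 2: +1 →
  {A,C}  = {C} ∪ {A}
  [7 total]
Round 3 (1 new):
  {B}  = ᶜ of {A,C}
  [8 total]
Round 4 adds nothing — fixpoint reached.

σ(𝒢) = { ∅, {A}, {B}, {C}, {A,B}, {A,C}, {B,C}, X }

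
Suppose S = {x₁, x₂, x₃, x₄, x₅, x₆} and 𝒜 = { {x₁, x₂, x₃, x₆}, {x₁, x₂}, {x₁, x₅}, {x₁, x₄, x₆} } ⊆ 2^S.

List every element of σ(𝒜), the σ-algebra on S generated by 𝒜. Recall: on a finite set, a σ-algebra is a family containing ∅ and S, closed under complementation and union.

Seed the family with 𝒜 together with ∅ and S: { ∅, {x₁, x₂}, {x₁, x₅}, {x₁, x₄, x₆}, {x₁, x₂, x₃, x₆}, S }.
Step 1: +9 →
  {x₄, x₅}  = complement {x₁, x₂, x₃, x₆}
  {x₁, x₂, x₅}  = {x₁, x₂} ∪ {x₁, x₅}
  {x₂, x₃, x₅}  = complement {x₁, x₄, x₆}
  {x₁, x₂, x₄, x₆}  = {x₁, x₂} ∪ {x₁, x₄, x₆}
  {x₁, x₄, x₅, x₆}  = {x₁, x₅} ∪ {x₁, x₄, x₆}
  {x₂, x₃, x₄, x₆}  = complement {x₁, x₅}
  {x₃, x₄, x₅, x₆}  = complement {x₁, x₂}
  {x₁, x₂, x₃, x₄, x₆}  = {x₁, x₄, x₆} ∪ {x₁, x₂, x₃, x₆}
  {x₁, x₂, x₃, x₅, x₆}  = {x₁, x₅} ∪ {x₁, x₂, x₃, x₆}
  |family| = 15
Step 2: 12 new —
  {x₄}  = complement {x₁, x₂, x₃, x₅, x₆}
  {x₅}  = complement {x₁, x₂, x₃, x₄, x₆}
  {x₂, x₃}  = complement {x₁, x₄, x₅, x₆}
  {x₃, x₅}  = complement {x₁, x₂, x₄, x₆}
  {x₁, x₄, x₅}  = {x₄, x₅} ∪ {x₁, x₅}
  {x₃, x₄, x₆}  = complement {x₁, x₂, x₅}
  {x₁, x₂, x₃, x₅}  = {x₁, x₂} ∪ {x₂, x₃, x₅}
  {x₁, x₂, x₄, x₅}  = {x₁, x₂} ∪ {x₄, x₅}
  {x₂, x₃, x₄, x₅}  = {x₄, x₅} ∪ {x₂, x₃, x₅}
  {x₁, x₂, x₄, x₅, x₆}  = {x₁, x₂, x₄, x₆} ∪ {x₁, x₄, x₅, x₆}
  {x₁, x₃, x₄, x₅, x₆}  = {x₃, x₄, x₅, x₆} ∪ {x₁, x₄, x₅, x₆}
  {x₂, x₃, x₄, x₅, x₆}  = {x₃, x₄, x₅, x₆} ∪ {x₂, x₃, x₅}
  |family| = 27
Step 3 (15 new):
  {x₁}  = complement {x₂, x₃, x₄, x₅, x₆}
  {x₂}  = complement {x₁, x₃, x₄, x₅, x₆}
  {x₃}  = complement {x₁, x₂, x₄, x₅, x₆}
  {x₁, x₆}  = complement {x₂, x₃, x₄, x₅}
  {x₃, x₆}  = complement {x₁, x₂, x₄, x₅}
  {x₄, x₆}  = complement {x₁, x₂, x₃, x₅}
  {x₁, x₂, x₃}  = {x₁, x₂} ∪ {x₂, x₃}
  {x₁, x₂, x₄}  = {x₁, x₂} ∪ {x₄}
  {x₁, x₃, x₅}  = {x₁, x₅} ∪ {x₃, x₅}
  {x₂, x₃, x₄}  = {x₂, x₃} ∪ {x₄}
  {x₂, x₃, x₆}  = complement {x₁, x₄, x₅}
  {x₃, x₄, x₅}  = {x₄, x₅} ∪ {x₃, x₅}
  {x₁, x₃, x₄, x₅}  = {x₃, x₅} ∪ {x₁, x₄, x₅}
  {x₁, x₃, x₄, x₆}  = {x₁, x₄, x₆} ∪ {x₃, x₄, x₆}
  {x₁, x₂, x₃, x₄, x₅}  = {x₄, x₅} ∪ {x₁, x₂, x₃, x₅}
  |family| = 42
Step 4 adds 18:
  {x₆}  = complement {x₁, x₂, x₃, x₄, x₅}
  {x₁, x₃}  = {x₃} ∪ {x₁}
  {x₁, x₄}  = {x₄} ∪ {x₁}
  {x₂, x₄}  = {x₂} ∪ {x₄}
  {x₂, x₅}  = complement {x₁, x₃, x₄, x₆}
  {x₂, x₆}  = complement {x₁, x₃, x₄, x₅}
  {x₃, x₄}  = {x₃} ∪ {x₄}
  {x₁, x₂, x₆}  = complement {x₃, x₄, x₅}
  {x₁, x₃, x₆}  = {x₁, x₆} ∪ {x₃}
  {x₁, x₅, x₆}  = complement {x₂, x₃, x₄}
  {x₂, x₄, x₅}  = {x₂} ∪ {x₄, x₅}
  {x₂, x₄, x₆}  = complement {x₁, x₃, x₅}
  {x₃, x₅, x₆}  = complement {x₁, x₂, x₄}
  {x₄, x₅, x₆}  = complement {x₁, x₂, x₃}
  {x₁, x₂, x₃, x₄}  = {x₁, x₂, x₃} ∪ {x₁, x₂, x₄}
  {x₁, x₂, x₅, x₆}  = {x₁, x₆} ∪ {x₁, x₂, x₅}
  {x₁, x₃, x₅, x₆}  = {x₁, x₆} ∪ {x₁, x₃, x₅}
  {x₂, x₃, x₅, x₆}  = {x₃, x₅} ∪ {x₂, x₃, x₆}
  |family| = 60
Step 5 (4 new):
  {x₅, x₆}  = complement {x₁, x₂, x₃, x₄}
  {x₁, x₃, x₄}  = {x₃, x₄} ∪ {x₁, x₄}
  {x₂, x₅, x₆}  = {x₂, x₅} ∪ {x₂, x₆}
  {x₂, x₄, x₅, x₆}  = complement {x₁, x₃}
  |family| = 64
Step 6: stable.

Hence σ(𝒜) has 64 members: { ∅, {x₁}, {x₂}, {x₃}, {x₄}, {x₅}, {x₆}, {x₁, x₂}, {x₁, x₃}, {x₁, x₄}, {x₁, x₅}, {x₁, x₆}, {x₂, x₃}, {x₂, x₄}, {x₂, x₅}, {x₂, x₆}, {x₃, x₄}, {x₃, x₅}, {x₃, x₆}, {x₄, x₅}, {x₄, x₆}, {x₅, x₆}, {x₁, x₂, x₃}, {x₁, x₂, x₄}, {x₁, x₂, x₅}, {x₁, x₂, x₆}, {x₁, x₃, x₄}, {x₁, x₃, x₅}, {x₁, x₃, x₆}, {x₁, x₄, x₅}, {x₁, x₄, x₆}, {x₁, x₅, x₆}, {x₂, x₃, x₄}, {x₂, x₃, x₅}, {x₂, x₃, x₆}, {x₂, x₄, x₅}, {x₂, x₄, x₆}, {x₂, x₅, x₆}, {x₃, x₄, x₅}, {x₃, x₄, x₆}, {x₃, x₅, x₆}, {x₄, x₅, x₆}, {x₁, x₂, x₃, x₄}, {x₁, x₂, x₃, x₅}, {x₁, x₂, x₃, x₆}, {x₁, x₂, x₄, x₅}, {x₁, x₂, x₄, x₆}, {x₁, x₂, x₅, x₆}, {x₁, x₃, x₄, x₅}, {x₁, x₃, x₄, x₆}, {x₁, x₃, x₅, x₆}, {x₁, x₄, x₅, x₆}, {x₂, x₃, x₄, x₅}, {x₂, x₃, x₄, x₆}, {x₂, x₃, x₅, x₆}, {x₂, x₄, x₅, x₆}, {x₃, x₄, x₅, x₆}, {x₁, x₂, x₃, x₄, x₅}, {x₁, x₂, x₃, x₄, x₆}, {x₁, x₂, x₃, x₅, x₆}, {x₁, x₂, x₄, x₅, x₆}, {x₁, x₃, x₄, x₅, x₆}, {x₂, x₃, x₄, x₅, x₆}, S }.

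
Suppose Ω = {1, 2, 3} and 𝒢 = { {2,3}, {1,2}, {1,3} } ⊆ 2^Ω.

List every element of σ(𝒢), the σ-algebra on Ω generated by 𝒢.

Initial family (5 sets): { {}, {1,2}, {1,3}, {2,3}, Ω }.
Round 1: +3 →
  {1}  = {2,3}ᶜ
  {2}  = {1,3}ᶜ
  {3}  = {1,2}ᶜ
  |family| = 8
Round 2 adds nothing — fixpoint reached.

Hence σ(𝒢) has 8 members: { {}, {1}, {2}, {3}, {1,2}, {1,3}, {2,3}, Ω }.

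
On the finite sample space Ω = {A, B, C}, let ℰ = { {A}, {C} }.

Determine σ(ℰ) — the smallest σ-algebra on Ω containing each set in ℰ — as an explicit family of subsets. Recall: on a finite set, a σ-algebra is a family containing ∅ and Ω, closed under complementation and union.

|σ(ℰ)| = 8.  σ(ℰ) = { ∅, {A}, {B}, {C}, {A, B}, {A, C}, {B, C}, Ω }

Check:
Seed the family with ℰ together with ∅ and Ω: { ∅, {A}, {C}, Ω }.
Step 1 adds 3:
  {A, B}  = {C}ᶜ
  {A, C}  = {C} ∪ {A}
  {B, C}  = {A}ᶜ
  (now 7)
Step 2 adds 1:
  {B}  = {A, C}ᶜ
  (now 8)
Step 3: closed — nothing new.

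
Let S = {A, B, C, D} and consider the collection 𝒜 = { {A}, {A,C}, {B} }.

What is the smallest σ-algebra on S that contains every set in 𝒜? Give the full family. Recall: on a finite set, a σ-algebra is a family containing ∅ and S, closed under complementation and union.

Answer: σ(𝒜) = { {}, {A}, {B}, {C}, {D}, {A,B}, {A,C}, {A,D}, {B,C}, {B,D}, {C,D}, {A,B,C}, {A,B,D}, {A,C,D}, {B,C,D}, S }

Working:
Seed the family with 𝒜 together with ∅ and S: { {}, {A}, {B}, {A,C}, S }.
Pass 1. New:
  {A,B}  = {B} ∪ {A}
  {B,D}  = {A,C}ᶜ
  {A,B,C}  = {A,C} ∪ {B}
  {A,C,D}  = {B}ᶜ
  {B,C,D}  = {A}ᶜ
  |family| = 10
Pass 2. New:
  {D}  = {A,B,C}ᶜ
  {C,D}  = {A,B}ᶜ
  {A,B,D}  = {A,B} ∪ {B,D}
  |family| = 13
Pass 3: 2 new —
  {C}  = {A,B,D}ᶜ
  {A,D}  = {D} ∪ {A}
  |family| = 15
Pass 4: +1 →
  {B,C}  = {A,D}ᶜ
  |family| = 16
Pass 5 adds nothing — fixpoint reached.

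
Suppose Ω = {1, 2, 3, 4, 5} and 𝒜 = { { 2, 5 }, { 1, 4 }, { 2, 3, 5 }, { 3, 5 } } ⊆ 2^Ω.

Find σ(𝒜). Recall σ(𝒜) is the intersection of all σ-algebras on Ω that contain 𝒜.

σ(𝒜) = { {}, { 2 }, { 3 }, { 5 }, { 1, 4 }, { 2, 3 }, { 2, 5 }, { 3, 5 }, { 1, 2, 4 }, { 1, 3, 4 }, { 1, 4, 5 }, { 2, 3, 5 }, { 1, 2, 3, 4 }, { 1, 2, 4, 5 }, { 1, 3, 4, 5 }, Ω }

Derivation:
Take S₀ = 𝒜 ∪ {∅, Ω} = { {}, { 1, 4 }, { 2, 5 }, { 3, 5 }, { 2, 3, 5 }, Ω }.
Iteration 1: +4 →
  { 1, 2, 4 }  = { 3, 5 }ᶜ
  { 1, 3, 4 }  = { 2, 5 }ᶜ
  { 1, 2, 4, 5 }  = { 2, 5 } ∪ { 1, 4 }
  { 1, 3, 4, 5 }  = { 1, 4 } ∪ { 3, 5 }
  (now 10)
Iteration 2: +3 →
  { 2 }  = { 1, 3, 4, 5 }ᶜ
  { 3 }  = { 1, 2, 4, 5 }ᶜ
  { 1, 2, 3, 4 }  = { 1, 2, 4 } ∪ { 1, 3, 4 }
  (now 13)
Iteration 3. New:
  { 5 }  = { 1, 2, 3, 4 }ᶜ
  { 2, 3 }  = { 3 } ∪ { 2 }
  (now 15)
Iteration 4. New:
  { 1, 4, 5 }  = { 2, 3 }ᶜ
  (now 16)
Iteration 5: no new sets; the family is a σ-algebra.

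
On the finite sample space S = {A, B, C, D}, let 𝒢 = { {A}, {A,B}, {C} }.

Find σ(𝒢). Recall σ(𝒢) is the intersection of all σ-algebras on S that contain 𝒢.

σ(𝒢) = { ∅, {A}, {B}, {C}, {D}, {A,B}, {A,C}, {A,D}, {B,C}, {B,D}, {C,D}, {A,B,C}, {A,B,D}, {A,C,D}, {B,C,D}, S }

Trace:
Seed the family with 𝒢 together with ∅ and S: { ∅, {A}, {C}, {A,B}, S }.
Pass 1: 5 new —
  {A,C}  = {C} ∪ {A}
  {C,D}  = {A,B}ᶜ
  {A,B,C}  = {C} ∪ {A,B}
  {A,B,D}  = {C}ᶜ
  {B,C,D}  = {A}ᶜ
  |family| = 10
Pass 2: +3 →
  {D}  = {A,B,C}ᶜ
  {B,D}  = {A,C}ᶜ
  {A,C,D}  = {C,D} ∪ {A,C}
  |family| = 13
Pass 3 adds 2:
  {B}  = {A,C,D}ᶜ
  {A,D}  = {D} ∪ {A}
  |family| = 15
Pass 4: +1 →
  {B,C}  = {A,D}ᶜ
  |family| = 16
Pass 5: closed — nothing new.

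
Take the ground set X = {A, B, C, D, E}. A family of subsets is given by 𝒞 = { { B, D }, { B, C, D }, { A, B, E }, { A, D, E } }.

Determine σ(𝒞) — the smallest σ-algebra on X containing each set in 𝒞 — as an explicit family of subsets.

Seed the family with 𝒞 together with ∅ and X: { {}, { B, D }, { A, B, E }, { A, D, E }, { B, C, D }, X }.
Step 1. New:
  { A, E }  = { B, C, D }ᶜ
  { B, C }  = { A, D, E }ᶜ
  { C, D }  = { A, B, E }ᶜ
  { A, C, E }  = { B, D }ᶜ
  { A, B, D, E }  = { A, D, E } ∪ { A, B, E }
  — 11 sets.
Step 2 (3 new):
  { C }  = { A, B, D, E }ᶜ
  { A, B, C, E }  = { A, C, E } ∪ { A, B, E }
  { A, C, D, E }  = { A, D, E } ∪ { C, D }
  — 14 sets.
Step 3: +2 →
  { B }  = { A, C, D, E }ᶜ
  { D }  = { A, B, C, E }ᶜ
  — 16 sets.
Step 4: already closed under ᶜ and ∪.

Therefore σ(𝒞) = { {}, { B }, { C }, { D }, { A, E }, { B, C }, { B, D }, { C, D }, { A, B, E }, { A, C, E }, { A, D, E }, { B, C, D }, { A, B, C, E }, { A, B, D, E }, { A, C, D, E }, X } (|σ(𝒞)| = 16).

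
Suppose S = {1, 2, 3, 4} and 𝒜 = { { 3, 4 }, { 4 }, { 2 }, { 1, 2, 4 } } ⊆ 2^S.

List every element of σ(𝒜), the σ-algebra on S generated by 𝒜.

Start: 𝒜 ∪ {∅, S} = { {  }, { 2 }, { 4 }, { 3, 4 }, { 1, 2, 4 }, S }.
Round 1. New:
  { 3 }  = { 1, 2, 4 }ᶜ
  { 1, 2 }  = { 3, 4 }ᶜ
  { 2, 4 }  = { 4 } ∪ { 2 }
  { 1, 2, 3 }  = { 4 }ᶜ
  { 1, 3, 4 }  = { 2 }ᶜ
  { 2, 3, 4 }  = { 3, 4 } ∪ { 2 }
  |family| = 12
Round 2 adds 3:
  { 1 }  = { 2, 3, 4 }ᶜ
  { 1, 3 }  = { 2, 4 }ᶜ
  { 2, 3 }  = { 2 } ∪ { 3 }
  |family| = 15
Round 3: +1 →
  { 1, 4 }  = { 2, 3 }ᶜ
  |family| = 16
After Round 4 the family is unchanged; done.

Therefore σ(𝒜) = { {  }, { 1 }, { 2 }, { 3 }, { 4 }, { 1, 2 }, { 1, 3 }, { 1, 4 }, { 2, 3 }, { 2, 4 }, { 3, 4 }, { 1, 2, 3 }, { 1, 2, 4 }, { 1, 3, 4 }, { 2, 3, 4 }, S } (|σ(𝒜)| = 16).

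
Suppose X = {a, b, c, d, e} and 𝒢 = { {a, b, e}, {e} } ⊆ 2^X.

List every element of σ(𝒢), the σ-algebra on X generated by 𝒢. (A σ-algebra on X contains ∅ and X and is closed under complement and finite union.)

Initial family (4 sets): { {}, {e}, {a, b, e}, X }.
Pass 1 (2 new):
  {c, d}  = ᶜ of {a, b, e}
  {a, b, c, d}  = ᶜ of {e}
  [6 total]
Pass 2: +1 →
  {c, d, e}  = {c, d} ∪ {e}
  [7 total]
Pass 3 (1 new):
  {a, b}  = ᶜ of {c, d, e}
  [8 total]
Pass 4 adds nothing — fixpoint reached.

Hence σ(𝒢) has 8 members: { {}, {e}, {a, b}, {c, d}, {a, b, e}, {c, d, e}, {a, b, c, d}, X }.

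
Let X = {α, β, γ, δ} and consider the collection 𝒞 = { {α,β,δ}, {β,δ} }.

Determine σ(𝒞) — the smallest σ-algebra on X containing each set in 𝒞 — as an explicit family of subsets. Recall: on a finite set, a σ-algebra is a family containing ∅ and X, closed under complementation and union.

Answer: σ(𝒞) = { ∅, {α}, {γ}, {α,γ}, {β,δ}, {α,β,δ}, {β,γ,δ}, X }

Working:
Begin from { ∅, {β,δ}, {α,β,δ}, X } (that is, 𝒞 plus ∅ and X).
Round 1: +2 →
  {γ}  = ᶜ of {α,β,δ}
  {α,γ}  = ᶜ of {β,δ}
  |family| = 6
Round 2 adds 1:
  {β,γ,δ}  = {γ} ∪ {β,δ}
  |family| = 7
Round 3 (1 new):
  {α}  = ᶜ of {β,γ,δ}
  |family| = 8
Round 4: no new sets; the family is a σ-algebra.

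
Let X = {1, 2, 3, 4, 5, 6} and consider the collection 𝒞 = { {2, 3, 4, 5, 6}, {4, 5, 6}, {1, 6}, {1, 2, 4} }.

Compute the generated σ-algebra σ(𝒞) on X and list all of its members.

Answer: σ(𝒞) = { ∅, {1}, {2}, {3}, {4}, {5}, {6}, {1, 2}, {1, 3}, {1, 4}, {1, 5}, {1, 6}, {2, 3}, {2, 4}, {2, 5}, {2, 6}, {3, 4}, {3, 5}, {3, 6}, {4, 5}, {4, 6}, {5, 6}, {1, 2, 3}, {1, 2, 4}, {1, 2, 5}, {1, 2, 6}, {1, 3, 4}, {1, 3, 5}, {1, 3, 6}, {1, 4, 5}, {1, 4, 6}, {1, 5, 6}, {2, 3, 4}, {2, 3, 5}, {2, 3, 6}, {2, 4, 5}, {2, 4, 6}, {2, 5, 6}, {3, 4, 5}, {3, 4, 6}, {3, 5, 6}, {4, 5, 6}, {1, 2, 3, 4}, {1, 2, 3, 5}, {1, 2, 3, 6}, {1, 2, 4, 5}, {1, 2, 4, 6}, {1, 2, 5, 6}, {1, 3, 4, 5}, {1, 3, 4, 6}, {1, 3, 5, 6}, {1, 4, 5, 6}, {2, 3, 4, 5}, {2, 3, 4, 6}, {2, 3, 5, 6}, {2, 4, 5, 6}, {3, 4, 5, 6}, {1, 2, 3, 4, 5}, {1, 2, 3, 4, 6}, {1, 2, 3, 5, 6}, {1, 2, 4, 5, 6}, {1, 3, 4, 5, 6}, {2, 3, 4, 5, 6}, X }

Check:
Start: 𝒞 ∪ {∅, X} = { ∅, {1, 6}, {1, 2, 4}, {4, 5, 6}, {2, 3, 4, 5, 6}, X }.
Iteration 1: +7 →
  {1}  = X∖{2, 3, 4, 5, 6}
  {1, 2, 3}  = X∖{4, 5, 6}
  {3, 5, 6}  = X∖{1, 2, 4}
  {1, 2, 4, 6}  = {1, 6} ∪ {1, 2, 4}
  {1, 4, 5, 6}  = {1, 6} ∪ {4, 5, 6}
  {2, 3, 4, 5}  = X∖{1, 6}
  {1, 2, 4, 5, 6}  = {4, 5, 6} ∪ {1, 2, 4}
  (now 13)
Iteration 2 (11 new):
  {3}  = X∖{1, 2, 4, 5, 6}
  {2, 3}  = X∖{1, 4, 5, 6}
  {3, 5}  = X∖{1, 2, 4, 6}
  {1, 2, 3, 4}  = {1, 2, 3} ∪ {1, 2, 4}
  {1, 2, 3, 6}  = {1, 2, 3} ∪ {1, 6}
  {1, 3, 5, 6}  = {1, 6} ∪ {3, 5, 6}
  {3, 4, 5, 6}  = {3, 5, 6} ∪ {4, 5, 6}
  {1, 2, 3, 4, 5}  = {1, 2, 3} ∪ {2, 3, 4, 5}
  {1, 2, 3, 4, 6}  = {1, 2, 3} ∪ {1, 2, 4, 6}
  {1, 2, 3, 5, 6}  = {1, 2, 3} ∪ {3, 5, 6}
  {1, 3, 4, 5, 6}  = {1, 4, 5, 6} ∪ {3, 5, 6}
  (now 24)
Iteration 3 adds 14:
  {2}  = X∖{1, 3, 4, 5, 6}
  {4}  = X∖{1, 2, 3, 5, 6}
  {5}  = X∖{1, 2, 3, 4, 6}
  {6}  = X∖{1, 2, 3, 4, 5}
  {1, 2}  = X∖{3, 4, 5, 6}
  {1, 3}  = {3} ∪ {1}
  {2, 4}  = X∖{1, 3, 5, 6}
  {4, 5}  = X∖{1, 2, 3, 6}
  {5, 6}  = X∖{1, 2, 3, 4}
  {1, 3, 5}  = {3, 5} ∪ {1}
  {1, 3, 6}  = {1, 6} ∪ {3}
  {2, 3, 5}  = {3, 5} ∪ {2, 3}
  {1, 2, 3, 5}  = {3, 5} ∪ {1, 2, 3}
  {2, 3, 5, 6}  = {2, 3} ∪ {3, 5, 6}
  (now 38)
Iteration 4. New:
  {1, 4}  = X∖{2, 3, 5, 6}
  {1, 5}  = {1} ∪ {5}
  {2, 5}  = {2} ∪ {5}
  {2, 6}  = {2} ∪ {6}
  {3, 4}  = {3} ∪ {4}
  {3, 6}  = {3} ∪ {6}
  {4, 6}  = X∖{1, 2, 3, 5}
  {1, 2, 5}  = {1, 2} ∪ {5}
  {1, 2, 6}  = {1, 6} ∪ {2}
  {1, 3, 4}  = {1, 3} ∪ {4}
  {1, 4, 5}  = {4, 5} ∪ {1}
  {1, 4, 6}  = X∖{2, 3, 5}
  {1, 5, 6}  = {1, 6} ∪ {5, 6}
  {2, 3, 4}  = {3} ∪ {2, 4}
  {2, 3, 6}  = {2, 3} ∪ {6}
  {2, 4, 5}  = X∖{1, 3, 6}
  {2, 4, 6}  = X∖{1, 3, 5}
  {2, 5, 6}  = {2} ∪ {5, 6}
  {3, 4, 5}  = {4, 5} ∪ {3, 5}
  {1, 2, 4, 5}  = {4, 5} ∪ {1, 2}
  {1, 2, 5, 6}  = {1, 2} ∪ {5, 6}
  {1, 3, 4, 5}  = {1, 3, 5} ∪ {4, 5}
  {1, 3, 4, 6}  = {1, 3, 6} ∪ {4}
  {2, 4, 5, 6}  = X∖{1, 3}
  (now 62)
Iteration 5 (2 new):
  {3, 4, 6}  = X∖{1, 2, 5}
  {2, 3, 4, 6}  = X∖{1, 5}
  (now 64)
Iteration 6: already closed under ᶜ and ∪.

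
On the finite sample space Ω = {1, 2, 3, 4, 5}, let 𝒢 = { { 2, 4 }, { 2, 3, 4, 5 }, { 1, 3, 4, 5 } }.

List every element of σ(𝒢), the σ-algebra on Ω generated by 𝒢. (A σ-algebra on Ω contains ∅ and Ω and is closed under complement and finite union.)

Begin from { ∅, { 2, 4 }, { 1, 3, 4, 5 }, { 2, 3, 4, 5 }, Ω } (that is, 𝒢 plus ∅ and Ω).
Iteration 1 (3 new):
  { 1 }  = Ω∖{ 2, 3, 4, 5 }
  { 2 }  = Ω∖{ 1, 3, 4, 5 }
  { 1, 3, 5 }  = Ω∖{ 2, 4 }
  |family| = 8
Iteration 2: +3 →
  { 1, 2 }  = { 2 } ∪ { 1 }
  { 1, 2, 4 }  = { 2, 4 } ∪ { 1 }
  { 1, 2, 3, 5 }  = { 1, 3, 5 } ∪ { 2 }
  |family| = 11
Iteration 3: 3 new —
  { 4 }  = Ω∖{ 1, 2, 3, 5 }
  { 3, 5 }  = Ω∖{ 1, 2, 4 }
  { 3, 4, 5 }  = Ω∖{ 1, 2 }
  |family| = 14
Iteration 4. New:
  { 1, 4 }  = { 4 } ∪ { 1 }
  { 2, 3, 5 }  = { 2 } ∪ { 3, 5 }
  |family| = 16
Iteration 5: already closed under ᶜ and ∪.

Therefore σ(𝒢) = { ∅, { 1 }, { 2 }, { 4 }, { 1, 2 }, { 1, 4 }, { 2, 4 }, { 3, 5 }, { 1, 2, 4 }, { 1, 3, 5 }, { 2, 3, 5 }, { 3, 4, 5 }, { 1, 2, 3, 5 }, { 1, 3, 4, 5 }, { 2, 3, 4, 5 }, Ω } (|σ(𝒢)| = 16).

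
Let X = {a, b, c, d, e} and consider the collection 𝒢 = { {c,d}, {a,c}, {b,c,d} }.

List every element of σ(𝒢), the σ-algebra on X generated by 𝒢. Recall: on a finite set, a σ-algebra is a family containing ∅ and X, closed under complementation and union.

|σ(𝒢)| = 32.  σ(𝒢) = { {}, {a}, {b}, {c}, {d}, {e}, {a,b}, {a,c}, {a,d}, {a,e}, {b,c}, {b,d}, {b,e}, {c,d}, {c,e}, {d,e}, {a,b,c}, {a,b,d}, {a,b,e}, {a,c,d}, {a,c,e}, {a,d,e}, {b,c,d}, {b,c,e}, {b,d,e}, {c,d,e}, {a,b,c,d}, {a,b,c,e}, {a,b,d,e}, {a,c,d,e}, {b,c,d,e}, X }

Working:
Initial family (5 sets): { {}, {a,c}, {c,d}, {b,c,d}, X }.
Pass 1 adds 5:
  {a,e}  = complement {b,c,d}
  {a,b,e}  = complement {c,d}
  {a,c,d}  = {c,d} ∪ {a,c}
  {b,d,e}  = complement {a,c}
  {a,b,c,d}  = {b,c,d} ∪ {a,c}
Pass 2: 7 new —
  {e}  = complement {a,b,c,d}
  {b,e}  = complement {a,c,d}
  {a,c,e}  = {a,c} ∪ {a,e}
  {a,b,c,e}  = {a,b,e} ∪ {a,c}
  {a,b,d,e}  = {a,b,e} ∪ {b,d,e}
  {a,c,d,e}  = {c,d} ∪ {a,e}
  {b,c,d,e}  = {c,d} ∪ {b,d,e}
Pass 3. New:
  {a}  = complement {b,c,d,e}
  {b}  = complement {a,c,d,e}
  {c}  = complement {a,b,d,e}
  {d}  = complement {a,b,c,e}
  {b,d}  = complement {a,c,e}
  {c,d,e}  = {c,d} ∪ {e}
Pass 4: +9 →
  {a,b}  = complement {c,d,e}
  {a,d}  = {d} ∪ {a}
  {b,c}  = {b} ∪ {c}
  {c,e}  = {e} ∪ {c}
  {d,e}  = {e} ∪ {d}
  {a,b,c}  = {b} ∪ {a,c}
  {a,b,d}  = {b,d} ∪ {a}
  {a,d,e}  = {a,e} ∪ {d}
  {b,c,e}  = {b,e} ∪ {c}
Pass 5: closed — nothing new.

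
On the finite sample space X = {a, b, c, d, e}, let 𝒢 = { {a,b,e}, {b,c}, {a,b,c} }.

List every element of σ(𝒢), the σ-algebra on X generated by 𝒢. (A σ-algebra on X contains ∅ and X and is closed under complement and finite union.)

Take S₀ = 𝒢 ∪ {∅, X} = { {}, {b,c}, {a,b,c}, {a,b,e}, X }.
Iteration 1: +4 →
  {c,d}  = {a,b,e}ᶜ
  {d,e}  = {a,b,c}ᶜ
  {a,d,e}  = {b,c}ᶜ
  {a,b,c,e}  = {a,b,e} ∪ {a,b,c}
  |family| = 9
Iteration 2 adds 7:
  {d}  = {a,b,c,e}ᶜ
  {b,c,d}  = {c,d} ∪ {b,c}
  {c,d,e}  = {c,d} ∪ {d,e}
  {a,b,c,d}  = {c,d} ∪ {a,b,c}
  {a,b,d,e}  = {a,d,e} ∪ {a,b,e}
  {a,c,d,e}  = {a,d,e} ∪ {c,d}
  {b,c,d,e}  = {d,e} ∪ {b,c}
  |family| = 16
Iteration 3 adds 6:
  {a}  = {b,c,d,e}ᶜ
  {b}  = {a,c,d,e}ᶜ
  {c}  = {a,b,d,e}ᶜ
  {e}  = {a,b,c,d}ᶜ
  {a,b}  = {c,d,e}ᶜ
  {a,e}  = {b,c,d}ᶜ
  |family| = 22
Iteration 4 (10 new):
  {a,c}  = {c} ∪ {a}
  {a,d}  = {d} ∪ {a}
  {b,d}  = {b} ∪ {d}
  {b,e}  = {b} ∪ {e}
  {c,e}  = {e} ∪ {c}
  {a,b,d}  = {a,b} ∪ {d}
  {a,c,d}  = {c,d} ∪ {a}
  {a,c,e}  = {c} ∪ {a,e}
  {b,c,e}  = {e} ∪ {b,c}
  {b,d,e}  = {b} ∪ {d,e}
  |family| = 32
After Iteration 5 the family is unchanged; done.

Therefore σ(𝒢) = { {}, {a}, {b}, {c}, {d}, {e}, {a,b}, {a,c}, {a,d}, {a,e}, {b,c}, {b,d}, {b,e}, {c,d}, {c,e}, {d,e}, {a,b,c}, {a,b,d}, {a,b,e}, {a,c,d}, {a,c,e}, {a,d,e}, {b,c,d}, {b,c,e}, {b,d,e}, {c,d,e}, {a,b,c,d}, {a,b,c,e}, {a,b,d,e}, {a,c,d,e}, {b,c,d,e}, X } (|σ(𝒢)| = 32).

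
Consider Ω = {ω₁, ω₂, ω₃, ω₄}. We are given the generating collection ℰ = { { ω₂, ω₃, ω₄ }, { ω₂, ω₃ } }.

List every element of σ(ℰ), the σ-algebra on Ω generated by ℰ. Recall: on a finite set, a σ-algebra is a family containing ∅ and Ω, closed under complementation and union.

|σ(ℰ)| = 8.  σ(ℰ) = { {}, { ω₁ }, { ω₄ }, { ω₁, ω₄ }, { ω₂, ω₃ }, { ω₁, ω₂, ω₃ }, { ω₂, ω₃, ω₄ }, Ω }

Working:
Start: ℰ ∪ {∅, Ω} = { {}, { ω₂, ω₃ }, { ω₂, ω₃, ω₄ }, Ω }.
Round 1. New:
  { ω₁ }  = complement { ω₂, ω₃, ω₄ }
  { ω₁, ω₄ }  = complement { ω₂, ω₃ }
  [6 total]
Round 2: +1 →
  { ω₁, ω₂, ω₃ }  = { ω₂, ω₃ } ∪ { ω₁ }
  [7 total]
Round 3 adds 1:
  { ω₄ }  = complement { ω₁, ω₂, ω₃ }
  [8 total]
After Round 4 the family is unchanged; done.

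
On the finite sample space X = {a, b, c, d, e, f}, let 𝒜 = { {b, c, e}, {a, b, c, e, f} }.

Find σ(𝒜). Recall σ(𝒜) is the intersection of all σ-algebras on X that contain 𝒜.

Start: 𝒜 ∪ {∅, X} = { {}, {b, c, e}, {a, b, c, e, f}, X }.
Pass 1 (2 new):
  {d}  = X∖{a, b, c, e, f}
  {a, d, f}  = X∖{b, c, e}
  |family| = 6
Pass 2: +1 →
  {b, c, d, e}  = {b, c, e} ∪ {d}
  |family| = 7
Pass 3: 1 new —
  {a, f}  = X∖{b, c, d, e}
  |family| = 8
Pass 4: already closed under ᶜ and ∪.

Therefore σ(𝒜) = { {}, {d}, {a, f}, {a, d, f}, {b, c, e}, {b, c, d, e}, {a, b, c, e, f}, X } (|σ(𝒜)| = 8).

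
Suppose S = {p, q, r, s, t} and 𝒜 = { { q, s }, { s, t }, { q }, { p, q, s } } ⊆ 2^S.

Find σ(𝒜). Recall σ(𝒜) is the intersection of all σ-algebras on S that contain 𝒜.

σ(𝒜) (32 sets): { {  }, { p }, { q }, { r }, { s }, { t }, { p, q }, { p, r }, { p, s }, { p, t }, { q, r }, { q, s }, { q, t }, { r, s }, { r, t }, { s, t }, { p, q, r }, { p, q, s }, { p, q, t }, { p, r, s }, { p, r, t }, { p, s, t }, { q, r, s }, { q, r, t }, { q, s, t }, { r, s, t }, { p, q, r, s }, { p, q, r, t }, { p, q, s, t }, { p, r, s, t }, { q, r, s, t }, S }

Check:
Begin from { {  }, { q }, { q, s }, { s, t }, { p, q, s }, S } (that is, 𝒜 plus ∅ and S).
Step 1 adds 6:
  { r, t }  = S∖{ p, q, s }
  { p, q, r }  = S∖{ s, t }
  { p, r, t }  = S∖{ q, s }
  { q, s, t }  = { s, t } ∪ { q }
  { p, q, s, t }  = { s, t } ∪ { p, q, s }
  { p, r, s, t }  = S∖{ q }
  |family| = 12
Step 2: +7 →
  { r }  = S∖{ p, q, s, t }
  { p, r }  = S∖{ q, s, t }
  { q, r, t }  = { q } ∪ { r, t }
  { r, s, t }  = { s, t } ∪ { r, t }
  { p, q, r, s }  = { p, q, r } ∪ { p, q, s }
  { p, q, r, t }  = { p, q, r } ∪ { p, r, t }
  { q, r, s, t }  = { r, t } ∪ { q, s }
  |family| = 19
Step 3 (7 new):
  { p }  = S∖{ q, r, s, t }
  { s }  = S∖{ p, q, r, t }
  { t }  = S∖{ p, q, r, s }
  { p, q }  = S∖{ r, s, t }
  { p, s }  = S∖{ q, r, t }
  { q, r }  = { q } ∪ { r }
  { q, r, s }  = { q, s } ∪ { r }
  |family| = 26
Step 4 (6 new):
  { p, t }  = S∖{ q, r, s }
  { q, t }  = { q } ∪ { t }
  { r, s }  = { r } ∪ { s }
  { p, q, t }  = { p, q } ∪ { t }
  { p, r, s }  = { r } ∪ { p, s }
  { p, s, t }  = S∖{ q, r }
  |family| = 32
Step 5: stable.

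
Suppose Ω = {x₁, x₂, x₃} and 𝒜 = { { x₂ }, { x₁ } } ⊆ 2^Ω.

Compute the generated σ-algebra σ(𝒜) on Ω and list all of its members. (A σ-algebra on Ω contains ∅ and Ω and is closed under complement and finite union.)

σ(𝒜) (8 sets): { {  }, { x₁ }, { x₂ }, { x₃ }, { x₁, x₂ }, { x₁, x₃ }, { x₂, x₃ }, Ω }

Trace:
Start: 𝒜 ∪ {∅, Ω} = { {  }, { x₁ }, { x₂ }, Ω }.
Pass 1 adds 3:
  { x₁, x₂ }  = { x₂ } ∪ { x₁ }
  { x₁, x₃ }  = Ω∖{ x₂ }
  { x₂, x₃ }  = Ω∖{ x₁ }
  |family| = 7
Pass 2: +1 →
  { x₃ }  = Ω∖{ x₁, x₂ }
  |family| = 8
Pass 3: closed — nothing new.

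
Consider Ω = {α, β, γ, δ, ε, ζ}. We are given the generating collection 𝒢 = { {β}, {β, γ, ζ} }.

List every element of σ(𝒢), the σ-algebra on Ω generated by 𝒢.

Initial family (4 sets): { ∅, {β}, {β, γ, ζ}, Ω }.
Step 1: 2 new —
  {α, δ, ε}  = {β, γ, ζ}ᶜ
  {α, γ, δ, ε, ζ}  = {β}ᶜ
Step 2 adds 1:
  {α, β, δ, ε}  = {α, δ, ε} ∪ {β}
Step 3 (1 new):
  {γ, ζ}  = {α, β, δ, ε}ᶜ
After Step 4 the family is unchanged; done.

Hence σ(𝒢) has 8 members: { ∅, {β}, {γ, ζ}, {α, δ, ε}, {β, γ, ζ}, {α, β, δ, ε}, {α, γ, δ, ε, ζ}, Ω }.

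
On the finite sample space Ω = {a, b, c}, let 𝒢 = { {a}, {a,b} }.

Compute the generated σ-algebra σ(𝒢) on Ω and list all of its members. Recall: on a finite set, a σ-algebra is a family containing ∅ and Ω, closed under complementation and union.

Answer: σ(𝒢) = { {}, {a}, {b}, {c}, {a,b}, {a,c}, {b,c}, Ω }

Trace:
Seed the family with 𝒢 together with ∅ and Ω: { {}, {a}, {a,b}, Ω }.
Round 1: 2 new —
  {c}  = complement {a,b}
  {b,c}  = complement {a}
Round 2 (1 new):
  {a,c}  = {c} ∪ {a}
Round 3: +1 →
  {b}  = complement {a,c}
Round 4: closed — nothing new.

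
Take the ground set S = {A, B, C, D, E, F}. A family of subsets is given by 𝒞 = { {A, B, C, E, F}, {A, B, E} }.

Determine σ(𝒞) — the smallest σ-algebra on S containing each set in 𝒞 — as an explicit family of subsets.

Answer: σ(𝒞) = { {}, {D}, {C, F}, {A, B, E}, {C, D, F}, {A, B, D, E}, {A, B, C, E, F}, S }

Check:
Start: 𝒞 ∪ {∅, S} = { {}, {A, B, E}, {A, B, C, E, F}, S }.
Pass 1 (2 new):
  {D}  = S∖{A, B, C, E, F}
  {C, D, F}  = S∖{A, B, E}
Pass 2: 1 new —
  {A, B, D, E}  = {A, B, E} ∪ {D}
Pass 3: +1 →
  {C, F}  = S∖{A, B, D, E}
Pass 4: no new sets; the family is a σ-algebra.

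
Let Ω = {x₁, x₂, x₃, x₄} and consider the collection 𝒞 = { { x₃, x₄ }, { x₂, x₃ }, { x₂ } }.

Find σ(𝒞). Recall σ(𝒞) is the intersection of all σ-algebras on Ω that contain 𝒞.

σ(𝒞) = { ∅, { x₁ }, { x₂ }, { x₃ }, { x₄ }, { x₁, x₂ }, { x₁, x₃ }, { x₁, x₄ }, { x₂, x₃ }, { x₂, x₄ }, { x₃, x₄ }, { x₁, x₂, x₃ }, { x₁, x₂, x₄ }, { x₁, x₃, x₄ }, { x₂, x₃, x₄ }, Ω }

Working:
Take S₀ = 𝒞 ∪ {∅, Ω} = { ∅, { x₂ }, { x₂, x₃ }, { x₃, x₄ }, Ω }.
Round 1: +4 →
  { x₁, x₂ }  = Ω∖{ x₃, x₄ }
  { x₁, x₄ }  = Ω∖{ x₂, x₃ }
  { x₁, x₃, x₄ }  = Ω∖{ x₂ }
  { x₂, x₃, x₄ }  = { x₃, x₄ } ∪ { x₂, x₃ }
  [9 total]
Round 2. New:
  { x₁ }  = Ω∖{ x₂, x₃, x₄ }
  { x₁, x₂, x₃ }  = { x₁, x₂ } ∪ { x₂, x₃ }
  { x₁, x₂, x₄ }  = { x₁, x₂ } ∪ { x₁, x₄ }
  [12 total]
Round 3 adds 2:
  { x₃ }  = Ω∖{ x₁, x₂, x₄ }
  { x₄ }  = Ω∖{ x₁, x₂, x₃ }
  [14 total]
Round 4. New:
  { x₁, x₃ }  = { x₃ } ∪ { x₁ }
  { x₂, x₄ }  = { x₄ } ∪ { x₂ }
  [16 total]
Round 5 adds nothing — fixpoint reached.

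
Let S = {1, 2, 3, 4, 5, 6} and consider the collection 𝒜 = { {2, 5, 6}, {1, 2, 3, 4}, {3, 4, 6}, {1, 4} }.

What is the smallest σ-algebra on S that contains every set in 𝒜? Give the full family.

Answer: σ(𝒜) = { {}, {1}, {2}, {3}, {4}, {5}, {6}, {1, 2}, {1, 3}, {1, 4}, {1, 5}, {1, 6}, {2, 3}, {2, 4}, {2, 5}, {2, 6}, {3, 4}, {3, 5}, {3, 6}, {4, 5}, {4, 6}, {5, 6}, {1, 2, 3}, {1, 2, 4}, {1, 2, 5}, {1, 2, 6}, {1, 3, 4}, {1, 3, 5}, {1, 3, 6}, {1, 4, 5}, {1, 4, 6}, {1, 5, 6}, {2, 3, 4}, {2, 3, 5}, {2, 3, 6}, {2, 4, 5}, {2, 4, 6}, {2, 5, 6}, {3, 4, 5}, {3, 4, 6}, {3, 5, 6}, {4, 5, 6}, {1, 2, 3, 4}, {1, 2, 3, 5}, {1, 2, 3, 6}, {1, 2, 4, 5}, {1, 2, 4, 6}, {1, 2, 5, 6}, {1, 3, 4, 5}, {1, 3, 4, 6}, {1, 3, 5, 6}, {1, 4, 5, 6}, {2, 3, 4, 5}, {2, 3, 4, 6}, {2, 3, 5, 6}, {2, 4, 5, 6}, {3, 4, 5, 6}, {1, 2, 3, 4, 5}, {1, 2, 3, 4, 6}, {1, 2, 3, 5, 6}, {1, 2, 4, 5, 6}, {1, 3, 4, 5, 6}, {2, 3, 4, 5, 6}, S }

Trace:
Initial family (6 sets): { {}, {1, 4}, {2, 5, 6}, {3, 4, 6}, {1, 2, 3, 4}, S }.
Step 1: +8 →
  {5, 6}  = S∖{1, 2, 3, 4}
  {1, 2, 5}  = S∖{3, 4, 6}
  {1, 3, 4}  = S∖{2, 5, 6}
  {1, 3, 4, 6}  = {1, 4} ∪ {3, 4, 6}
  {2, 3, 5, 6}  = S∖{1, 4}
  {1, 2, 3, 4, 6}  = {3, 4, 6} ∪ {1, 2, 3, 4}
  {1, 2, 4, 5, 6}  = {1, 4} ∪ {2, 5, 6}
  {2, 3, 4, 5, 6}  = {3, 4, 6} ∪ {2, 5, 6}
  (now 14)
Step 2 (11 new):
  {1}  = S∖{2, 3, 4, 5, 6}
  {3}  = S∖{1, 2, 4, 5, 6}
  {5}  = S∖{1, 2, 3, 4, 6}
  {2, 5}  = S∖{1, 3, 4, 6}
  {1, 2, 4, 5}  = {1, 2, 5} ∪ {1, 4}
  {1, 2, 5, 6}  = {5, 6} ∪ {1, 2, 5}
  {1, 4, 5, 6}  = {5, 6} ∪ {1, 4}
  {3, 4, 5, 6}  = {5, 6} ∪ {3, 4, 6}
  {1, 2, 3, 4, 5}  = {1, 2, 5} ∪ {1, 3, 4}
  {1, 2, 3, 5, 6}  = {1, 2, 5} ∪ {2, 3, 5, 6}
  {1, 3, 4, 5, 6}  = {5, 6} ∪ {1, 3, 4}
  (now 25)
Step 3 (16 new):
  {2}  = S∖{1, 3, 4, 5, 6}
  {4}  = S∖{1, 2, 3, 5, 6}
  {6}  = S∖{1, 2, 3, 4, 5}
  {1, 2}  = S∖{3, 4, 5, 6}
  {1, 3}  = {3} ∪ {1}
  {1, 5}  = {5} ∪ {1}
  {2, 3}  = S∖{1, 4, 5, 6}
  {3, 4}  = S∖{1, 2, 5, 6}
  {3, 5}  = {5} ∪ {3}
  {3, 6}  = S∖{1, 2, 4, 5}
  {1, 4, 5}  = {1, 4} ∪ {5}
  {1, 5, 6}  = {5, 6} ∪ {1}
  {2, 3, 5}  = {2, 5} ∪ {3}
  {3, 5, 6}  = {5, 6} ∪ {3}
  {1, 2, 3, 5}  = {3} ∪ {1, 2, 5}
  {1, 3, 4, 5}  = {1, 3, 4} ∪ {5}
  (now 41)
Step 4: 22 new —
  {1, 6}  = {1} ∪ {6}
  {2, 4}  = {2} ∪ {4}
  {2, 6}  = S∖{1, 3, 4, 5}
  {4, 5}  = {4} ∪ {5}
  {4, 6}  = S∖{1, 2, 3, 5}
  {1, 2, 3}  = {2} ∪ {1, 3}
  {1, 2, 4}  = S∖{3, 5, 6}
  {1, 2, 6}  = {1, 2} ∪ {6}
  {1, 3, 5}  = {1, 3} ∪ {3, 5}
  {1, 3, 6}  = {1, 3} ∪ {3, 6}
  {1, 4, 6}  = S∖{2, 3, 5}
  {2, 3, 4}  = S∖{1, 5, 6}
  {2, 3, 6}  = S∖{1, 4, 5}
  {2, 4, 5}  = {4} ∪ {2, 5}
  {3, 4, 5}  = {3, 4} ∪ {3, 5}
  {4, 5, 6}  = {4} ∪ {5, 6}
  {1, 2, 3, 6}  = {1, 2} ∪ {3, 6}
  {1, 2, 4, 6}  = S∖{3, 5}
  {1, 3, 5, 6}  = {1, 5, 6} ∪ {1, 3}
  {2, 3, 4, 5}  = {3, 4} ∪ {2, 5}
  {2, 3, 4, 6}  = S∖{1, 5}
  {2, 4, 5, 6}  = S∖{1, 3}
  (now 63)
Step 5 adds 1:
  {2, 4, 6}  = S∖{1, 3, 5}
  (now 64)
After Step 6 the family is unchanged; done.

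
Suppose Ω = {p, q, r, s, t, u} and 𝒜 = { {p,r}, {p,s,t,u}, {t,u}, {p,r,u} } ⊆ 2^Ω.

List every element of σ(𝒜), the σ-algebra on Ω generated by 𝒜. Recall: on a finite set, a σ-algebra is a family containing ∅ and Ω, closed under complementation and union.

σ(𝒜) = { ∅, {p}, {q}, {r}, {s}, {t}, {u}, {p,q}, {p,r}, {p,s}, {p,t}, {p,u}, {q,r}, {q,s}, {q,t}, {q,u}, {r,s}, {r,t}, {r,u}, {s,t}, {s,u}, {t,u}, {p,q,r}, {p,q,s}, {p,q,t}, {p,q,u}, {p,r,s}, {p,r,t}, {p,r,u}, {p,s,t}, {p,s,u}, {p,t,u}, {q,r,s}, {q,r,t}, {q,r,u}, {q,s,t}, {q,s,u}, {q,t,u}, {r,s,t}, {r,s,u}, {r,t,u}, {s,t,u}, {p,q,r,s}, {p,q,r,t}, {p,q,r,u}, {p,q,s,t}, {p,q,s,u}, {p,q,t,u}, {p,r,s,t}, {p,r,s,u}, {p,r,t,u}, {p,s,t,u}, {q,r,s,t}, {q,r,s,u}, {q,r,t,u}, {q,s,t,u}, {r,s,t,u}, {p,q,r,s,t}, {p,q,r,s,u}, {p,q,r,t,u}, {p,q,s,t,u}, {p,r,s,t,u}, {q,r,s,t,u}, Ω }

Working:
Seed the family with 𝒜 together with ∅ and Ω: { ∅, {p,r}, {t,u}, {p,r,u}, {p,s,t,u}, Ω }.
Round 1: +6 →
  {q,r}  = ᶜ of {p,s,t,u}
  {q,s,t}  = ᶜ of {p,r,u}
  {p,q,r,s}  = ᶜ of {t,u}
  {p,r,t,u}  = {t,u} ∪ {p,r}
  {q,s,t,u}  = ᶜ of {p,r}
  {p,r,s,t,u}  = {p,r} ∪ {p,s,t,u}
  — 12 sets.
Round 2: 11 new —
  {q}  = ᶜ of {p,r,s,t,u}
  {q,s}  = ᶜ of {p,r,t,u}
  {p,q,r}  = {q,r} ∪ {p,r}
  {p,q,r,u}  = {p,r,u} ∪ {q,r}
  {q,r,s,t}  = {q,r} ∪ {q,s,t}
  {q,r,t,u}  = {t,u} ∪ {q,r}
  {p,q,r,s,t}  = {p,r} ∪ {q,s,t}
  {p,q,r,s,u}  = {p,r,u} ∪ {p,q,r,s}
  {p,q,r,t,u}  = {p,r,t,u} ∪ {q,r}
  {p,q,s,t,u}  = {p,s,t,u} ∪ {q,s,t,u}
  {q,r,s,t,u}  = {q,s,t,u} ∪ {q,r}
  — 23 sets.
Round 3: +11 →
  {p}  = ᶜ of {q,r,s,t,u}
  {r}  = ᶜ of {p,q,s,t,u}
  {s}  = ᶜ of {p,q,r,t,u}
  {t}  = ᶜ of {p,q,r,s,u}
  {u}  = ᶜ of {p,q,r,s,t}
  {p,s}  = ᶜ of {q,r,t,u}
  {p,u}  = ᶜ of {q,r,s,t}
  {s,t}  = ᶜ of {p,q,r,u}
  {q,r,s}  = {q,s} ∪ {q,r}
  {q,t,u}  = {t,u} ∪ {q}
  {s,t,u}  = ᶜ of {p,q,r}
  — 34 sets.
Round 4. New:
  {p,q}  = {p} ∪ {q}
  {p,t}  = {p} ∪ {t}
  {q,t}  = {q} ∪ {t}
  {q,u}  = {q} ∪ {u}
  {r,s}  = {r} ∪ {s}
  {r,t}  = {t} ∪ {r}
  {r,u}  = {u} ∪ {r}
  {s,u}  = {u} ∪ {s}
  {p,q,s}  = {p} ∪ {q,s}
  {p,q,u}  = {p,u} ∪ {q}
  {p,r,s}  = ᶜ of {q,t,u}
  {p,r,t}  = {t} ∪ {p,r}
  {p,s,t}  = {p} ∪ {s,t}
  {p,s,u}  = {p,u} ∪ {p,s}
  {p,t,u}  = ᶜ of {q,r,s}
  {q,r,t}  = {t} ∪ {q,r}
  {q,r,u}  = {u} ∪ {q,r}
  {q,s,u}  = {u} ∪ {q,s}
  {r,s,t}  = {s,t} ∪ {r}
  {r,t,u}  = {t,u} ∪ {r}
  {p,q,r,t}  = {p,q,r} ∪ {t}
  {p,q,s,t}  = {p} ∪ {q,s,t}
  {p,q,s,u}  = {p,u} ∪ {q,s}
  {p,q,t,u}  = {p} ∪ {q,t,u}
  {p,r,s,t}  = {s,t} ∪ {p,r}
  {p,r,s,u}  = {p,r,u} ∪ {p,s}
  {q,r,s,u}  = {q,r,s} ∪ {u}
  {r,s,t,u}  = {r} ∪ {s,t,u}
  — 62 sets.
Round 5 (2 new):
  {p,q,t}  = {q,t} ∪ {p,t}
  {r,s,u}  = {r,s} ∪ {s,u}
  — 64 sets.
Round 6: stable.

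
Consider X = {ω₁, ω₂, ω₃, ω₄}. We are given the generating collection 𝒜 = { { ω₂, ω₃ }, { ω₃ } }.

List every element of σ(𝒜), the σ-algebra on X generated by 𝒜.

Start: 𝒜 ∪ {∅, X} = { ∅, { ω₃ }, { ω₂, ω₃ }, X }.
Iteration 1: 2 new —
  { ω₁, ω₄ }  = { ω₂, ω₃ }ᶜ
  { ω₁, ω₂, ω₄ }  = { ω₃ }ᶜ
  — 6 sets.
Iteration 2: 1 new —
  { ω₁, ω₃, ω₄ }  = { ω₃ } ∪ { ω₁, ω₄ }
  — 7 sets.
Iteration 3 (1 new):
  { ω₂ }  = { ω₁, ω₃, ω₄ }ᶜ
  — 8 sets.
Iteration 4: stable.

Hence σ(𝒜) has 8 members: { ∅, { ω₂ }, { ω₃ }, { ω₁, ω₄ }, { ω₂, ω₃ }, { ω₁, ω₂, ω₄ }, { ω₁, ω₃, ω₄ }, X }.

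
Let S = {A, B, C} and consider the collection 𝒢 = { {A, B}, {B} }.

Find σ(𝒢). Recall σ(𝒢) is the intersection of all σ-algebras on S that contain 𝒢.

σ(𝒢) (8 sets): { {}, {A}, {B}, {C}, {A, B}, {A, C}, {B, C}, S }

Derivation:
Begin from { {}, {B}, {A, B}, S } (that is, 𝒢 plus ∅ and S).
Round 1: 2 new —
  {C}  = S∖{A, B}
  {A, C}  = S∖{B}
  — 6 sets.
Round 2 adds 1:
  {B, C}  = {C} ∪ {B}
  — 7 sets.
Round 3. New:
  {A}  = S∖{B, C}
  — 8 sets.
Round 4 adds nothing — fixpoint reached.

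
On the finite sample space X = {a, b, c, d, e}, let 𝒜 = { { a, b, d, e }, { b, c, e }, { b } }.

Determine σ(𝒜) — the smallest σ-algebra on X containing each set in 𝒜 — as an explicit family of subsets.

|σ(𝒜)| = 16.  σ(𝒜) = { {  }, { b }, { c }, { e }, { a, d }, { b, c }, { b, e }, { c, e }, { a, b, d }, { a, c, d }, { a, d, e }, { b, c, e }, { a, b, c, d }, { a, b, d, e }, { a, c, d, e }, X }

Working:
Seed the family with 𝒜 together with ∅ and X: { {  }, { b }, { b, c, e }, { a, b, d, e }, X }.
Round 1 adds 3:
  { c }  = ᶜ of { a, b, d, e }
  { a, d }  = ᶜ of { b, c, e }
  { a, c, d, e }  = ᶜ of { b }
Round 2. New:
  { b, c }  = { c } ∪ { b }
  { a, b, d }  = { b } ∪ { a, d }
  { a, c, d }  = { c } ∪ { a, d }
Round 3 (4 new):
  { b, e }  = ᶜ of { a, c, d }
  { c, e }  = ᶜ of { a, b, d }
  { a, d, e }  = ᶜ of { b, c }
  { a, b, c, d }  = { c } ∪ { a, b, d }
Round 4. New:
  { e }  = ᶜ of { a, b, c, d }
Round 5: closed — nothing new.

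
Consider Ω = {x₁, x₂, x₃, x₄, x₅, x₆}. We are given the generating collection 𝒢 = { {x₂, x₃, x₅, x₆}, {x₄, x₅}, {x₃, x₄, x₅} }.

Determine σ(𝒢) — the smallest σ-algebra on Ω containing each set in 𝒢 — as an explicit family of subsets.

Answer: σ(𝒢) = { {}, {x₁}, {x₃}, {x₄}, {x₅}, {x₁, x₃}, {x₁, x₄}, {x₁, x₅}, {x₂, x₆}, {x₃, x₄}, {x₃, x₅}, {x₄, x₅}, {x₁, x₂, x₆}, {x₁, x₃, x₄}, {x₁, x₃, x₅}, {x₁, x₄, x₅}, {x₂, x₃, x₆}, {x₂, x₄, x₆}, {x₂, x₅, x₆}, {x₃, x₄, x₅}, {x₁, x₂, x₃, x₆}, {x₁, x₂, x₄, x₆}, {x₁, x₂, x₅, x₆}, {x₁, x₃, x₄, x₅}, {x₂, x₃, x₄, x₆}, {x₂, x₃, x₅, x₆}, {x₂, x₄, x₅, x₆}, {x₁, x₂, x₃, x₄, x₆}, {x₁, x₂, x₃, x₅, x₆}, {x₁, x₂, x₄, x₅, x₆}, {x₂, x₃, x₄, x₅, x₆}, Ω }

Working:
Start: 𝒢 ∪ {∅, Ω} = { {}, {x₄, x₅}, {x₃, x₄, x₅}, {x₂, x₃, x₅, x₆}, Ω }.
Step 1 (4 new):
  {x₁, x₄}  = Ω∖{x₂, x₃, x₅, x₆}
  {x₁, x₂, x₆}  = Ω∖{x₃, x₄, x₅}
  {x₁, x₂, x₃, x₆}  = Ω∖{x₄, x₅}
  {x₂, x₃, x₄, x₅, x₆}  = {x₄, x₅} ∪ {x₂, x₃, x₅, x₆}
  [9 total]
Step 2: +7 →
  {x₁}  = Ω∖{x₂, x₃, x₄, x₅, x₆}
  {x₁, x₄, x₅}  = {x₄, x₅} ∪ {x₁, x₄}
  {x₁, x₂, x₄, x₆}  = {x₁, x₄} ∪ {x₁, x₂, x₆}
  {x₁, x₃, x₄, x₅}  = {x₃, x₄, x₅} ∪ {x₁, x₄}
  {x₁, x₂, x₃, x₄, x₆}  = {x₁, x₂, x₃, x₆} ∪ {x₁, x₄}
  {x₁, x₂, x₃, x₅, x₆}  = {x₁, x₂, x₃, x₆} ∪ {x₂, x₃, x₅, x₆}
  {x₁, x₂, x₄, x₅, x₆}  = {x₄, x₅} ∪ {x₁, x₂, x₆}
  [16 total]
Step 3 adds 6:
  {x₃}  = Ω∖{x₁, x₂, x₄, x₅, x₆}
  {x₄}  = Ω∖{x₁, x₂, x₃, x₅, x₆}
  {x₅}  = Ω∖{x₁, x₂, x₃, x₄, x₆}
  {x₂, x₆}  = Ω∖{x₁, x₃, x₄, x₅}
  {x₃, x₅}  = Ω∖{x₁, x₂, x₄, x₆}
  {x₂, x₃, x₆}  = Ω∖{x₁, x₄, x₅}
  [22 total]
Step 4: 10 new —
  {x₁, x₃}  = {x₁} ∪ {x₃}
  {x₁, x₅}  = {x₁} ∪ {x₅}
  {x₃, x₄}  = {x₃} ∪ {x₄}
  {x₁, x₃, x₄}  = {x₃} ∪ {x₁, x₄}
  {x₁, x₃, x₅}  = {x₁} ∪ {x₃, x₅}
  {x₂, x₄, x₆}  = {x₂, x₆} ∪ {x₄}
  {x₂, x₅, x₆}  = {x₂, x₆} ∪ {x₅}
  {x₁, x₂, x₅, x₆}  = {x₅} ∪ {x₁, x₂, x₆}
  {x₂, x₃, x₄, x₆}  = {x₂, x₃, x₆} ∪ {x₄}
  {x₂, x₄, x₅, x₆}  = {x₂, x₆} ∪ {x₄, x₅}
  [32 total]
Step 5: stable.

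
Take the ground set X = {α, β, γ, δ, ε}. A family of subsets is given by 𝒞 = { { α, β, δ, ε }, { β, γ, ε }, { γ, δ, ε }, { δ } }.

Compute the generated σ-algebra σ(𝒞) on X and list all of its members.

Begin from { {  }, { δ }, { β, γ, ε }, { γ, δ, ε }, { α, β, δ, ε }, X } (that is, 𝒞 plus ∅ and X).
Step 1 (5 new):
  { γ }  = { α, β, δ, ε }ᶜ
  { α, β }  = { γ, δ, ε }ᶜ
  { α, δ }  = { β, γ, ε }ᶜ
  { α, β, γ, ε }  = { δ }ᶜ
  { β, γ, δ, ε }  = { γ, δ, ε } ∪ { β, γ, ε }
  [11 total]
Step 2: +6 →
  { α }  = { β, γ, δ, ε }ᶜ
  { γ, δ }  = { γ } ∪ { δ }
  { α, β, γ }  = { α, β } ∪ { γ }
  { α, β, δ }  = { α, β } ∪ { α, δ }
  { α, γ, δ }  = { γ } ∪ { α, δ }
  { α, γ, δ, ε }  = { γ, δ, ε } ∪ { α, δ }
  [17 total]
Step 3: +7 →
  { β }  = { α, γ, δ, ε }ᶜ
  { α, γ }  = { γ } ∪ { α }
  { β, ε }  = { α, γ, δ }ᶜ
  { γ, ε }  = { α, β, δ }ᶜ
  { δ, ε }  = { α, β, γ }ᶜ
  { α, β, ε }  = { γ, δ }ᶜ
  { α, β, γ, δ }  = { γ } ∪ { α, β, δ }
  [24 total]
Step 4. New:
  { ε }  = { α, β, γ, δ }ᶜ
  { β, γ }  = { β } ∪ { γ }
  { β, δ }  = { β } ∪ { δ }
  { α, γ, ε }  = { α, γ } ∪ { γ, ε }
  { α, δ, ε }  = { δ, ε } ∪ { α, δ }
  { β, γ, δ }  = { γ, δ } ∪ { β }
  { β, δ, ε }  = { α, γ }ᶜ
  [31 total]
Step 5. New:
  { α, ε }  = { β, γ, δ }ᶜ
  [32 total]
Step 6: closed — nothing new.

|σ(𝒞)| = 32.  σ(𝒞) = { {  }, { α }, { β }, { γ }, { δ }, { ε }, { α, β }, { α, γ }, { α, δ }, { α, ε }, { β, γ }, { β, δ }, { β, ε }, { γ, δ }, { γ, ε }, { δ, ε }, { α, β, γ }, { α, β, δ }, { α, β, ε }, { α, γ, δ }, { α, γ, ε }, { α, δ, ε }, { β, γ, δ }, { β, γ, ε }, { β, δ, ε }, { γ, δ, ε }, { α, β, γ, δ }, { α, β, γ, ε }, { α, β, δ, ε }, { α, γ, δ, ε }, { β, γ, δ, ε }, X }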